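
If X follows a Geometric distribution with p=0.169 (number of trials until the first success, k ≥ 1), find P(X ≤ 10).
0.842960

We have X ~ Geometric(p=0.169) (number of trials until the first success, k ≥ 1).

The CDF gives us P(X ≤ k).

Using the CDF:
P(X ≤ 10) = 0.842960

This means there's approximately a 84.3% chance that X is at most 10.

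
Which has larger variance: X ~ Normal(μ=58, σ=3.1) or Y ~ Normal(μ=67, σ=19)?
Y has larger variance (361.0000 > 9.6100)

Compute the variance for each distribution:

X ~ Normal(μ=58, σ=3.1):
Var(X) = 9.6100

Y ~ Normal(μ=67, σ=19):
Var(Y) = 361.0000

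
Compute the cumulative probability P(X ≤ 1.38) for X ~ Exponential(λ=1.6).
0.890080

We have X ~ Exponential(λ=1.6).

The CDF gives us P(X ≤ k).

Using the CDF:
P(X ≤ 1.38) = 0.890080

This means there's approximately a 89.0% chance that X is at most 1.38.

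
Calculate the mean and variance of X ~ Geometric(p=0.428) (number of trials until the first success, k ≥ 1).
E[X] = 2.3364, Var(X) = 3.1225

We have X ~ Geometric(p=0.428) (number of trials until the first success, k ≥ 1).

For a Geometric distribution with p=0.428 (number of trials until the first success, k ≥ 1):

Expected value:
E[X] = 2.3364

Variance:
Var(X) = 3.1225

Standard deviation:
σ = √Var(X) = 1.7671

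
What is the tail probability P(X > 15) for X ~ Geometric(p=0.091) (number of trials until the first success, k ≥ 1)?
0.239033

We have X ~ Geometric(p=0.091) (number of trials until the first success, k ≥ 1).

P(X > 15) = 1 - P(X ≤ 15)
                = 1 - F(15)
                = 1 - 0.760967
                = 0.239033

So there's approximately a 23.9% chance that X exceeds 15.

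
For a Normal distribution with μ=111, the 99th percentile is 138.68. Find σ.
σ = 11.8985

For X ~ Normal(μ, σ), the p-th percentile satisfies x = μ + z_p × σ,
where z_p = Φ⁻¹(p) is the standard normal quantile.

Step 1: z_{0.99} = Φ⁻¹(0.99) = 2.3263

Step 2: Solve for σ:
138.68 = 111 + 2.3263 × σ
σ = (138.68 - 111) / 2.3263
σ = 27.68 / 2.3263
σ = 11.8985

Verification: μ + z × σ = 111 + 2.3263 × 11.8985 = 138.68 ✓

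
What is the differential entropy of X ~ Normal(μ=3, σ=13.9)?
4.0508 nats

We have X ~ Normal(μ=3, σ=13.9).

The differential entropy measures the uncertainty or information content of the distribution.

For a Normal distribution with μ=3, σ=13.9:
h(X) = 4.0508 nats

(In bits, this would be 5.8441 bits.)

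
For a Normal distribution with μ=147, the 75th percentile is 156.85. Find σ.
σ = 14.6036

For X ~ Normal(μ, σ), the p-th percentile satisfies x = μ + z_p × σ,
where z_p = Φ⁻¹(p) is the standard normal quantile.

Step 1: z_{0.75} = Φ⁻¹(0.75) = 0.6745

Step 2: Solve for σ:
156.85 = 147 + 0.6745 × σ
σ = (156.85 - 147) / 0.6745
σ = 9.85 / 0.6745
σ = 14.6036

Verification: μ + z × σ = 147 + 0.6745 × 14.6036 = 156.85 ✓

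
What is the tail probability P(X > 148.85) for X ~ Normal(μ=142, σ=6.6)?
0.149663

We have X ~ Normal(μ=142, σ=6.6).

P(X > 148.85) = 1 - P(X ≤ 148.85)
                = 1 - F(148.85)
                = 1 - 0.850337
                = 0.149663

So there's approximately a 15.0% chance that X exceeds 148.85.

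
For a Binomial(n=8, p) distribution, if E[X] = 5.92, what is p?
p = 0.74

For a Binomial(n, p) distribution:
E[X] = n × p

Given n = 8 and E[X] = 5.92:
5.92 = 8 × p
p = 5.92 / 8 = 0.74

Verification: Binomial(8, 0.74) has E[X] = 5.92 ✓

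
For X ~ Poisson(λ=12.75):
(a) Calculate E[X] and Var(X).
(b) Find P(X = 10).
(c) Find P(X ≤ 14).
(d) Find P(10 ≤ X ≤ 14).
(a) E[X] = 12.7500, Var(X) = 12.7500
(b) P(X = 10) = 0.090800
(c) P(X ≤ 14) = 0.700388
(d) P(10 ≤ X ≤ 14) = 0.517420

We have X ~ Poisson(λ=12.75).

(a) Moments:
E[X] = 12.7500
Var(X) = 12.7500
σ = √Var(X) = 3.5707

(b) Point probability using PMF:
P(X = 10) = 0.090800

(c) Cumulative probability using CDF:
P(X ≤ 14) = F(14) = 0.700388

(d) Range probability:
P(10 ≤ X ≤ 14) = P(X ≤ 14) - P(X ≤ 9)
                   = F(14) - F(9)
                   = 0.700388 - 0.182967
                   = 0.517420

This means approximately 51.7% of outcomes fall in the interval [10, 14].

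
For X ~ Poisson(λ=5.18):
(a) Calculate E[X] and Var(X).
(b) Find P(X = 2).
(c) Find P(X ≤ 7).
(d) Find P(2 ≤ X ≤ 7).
(a) E[X] = 5.1800, Var(X) = 5.1800
(b) P(X = 2) = 0.075506
(c) P(X ≤ 7) = 0.847164
(d) P(2 ≤ X ≤ 7) = 0.812383

We have X ~ Poisson(λ=5.18).

(a) Moments:
E[X] = 5.1800
Var(X) = 5.1800
σ = √Var(X) = 2.2760

(b) Point probability using PMF:
P(X = 2) = 0.075506

(c) Cumulative probability using CDF:
P(X ≤ 7) = F(7) = 0.847164

(d) Range probability:
P(2 ≤ X ≤ 7) = P(X ≤ 7) - P(X ≤ 1)
                   = F(7) - F(1)
                   = 0.847164 - 0.034781
                   = 0.812383

This means approximately 81.2% of outcomes fall in the interval [2, 7].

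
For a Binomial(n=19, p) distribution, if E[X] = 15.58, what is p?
p = 0.82

For a Binomial(n, p) distribution:
E[X] = n × p

Given n = 19 and E[X] = 15.58:
15.58 = 19 × p
p = 15.58 / 19 = 0.82

Verification: Binomial(19, 0.82) has E[X] = 15.58 ✓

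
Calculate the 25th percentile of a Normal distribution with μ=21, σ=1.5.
19.9883

We have X ~ Normal(μ=21, σ=1.5).

We want to find x such that P(X ≤ x) = 0.25.

This is the 25th percentile, which means 25% of values fall below this point.

Using the inverse CDF (quantile function):
x = F⁻¹(0.25) = 19.9883

Verification: P(X ≤ 19.9883) = 0.25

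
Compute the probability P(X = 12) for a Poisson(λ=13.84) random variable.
0.100614

We have X ~ Poisson(λ=13.84).

For a Poisson distribution, the PMF gives us the probability of each outcome.

Using the PMF formula:
P(X = 12) = 0.100614

Rounded to 4 decimal places: 0.1006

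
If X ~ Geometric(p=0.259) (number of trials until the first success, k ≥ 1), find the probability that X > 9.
0.067354

We have X ~ Geometric(p=0.259) (number of trials until the first success, k ≥ 1).

P(X > 9) = 1 - P(X ≤ 9)
                = 1 - F(9)
                = 1 - 0.932646
                = 0.067354

So there's approximately a 6.7% chance that X exceeds 9.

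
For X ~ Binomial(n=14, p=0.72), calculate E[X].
10.0800

We have X ~ Binomial(n=14, p=0.72).

For a Binomial distribution with n=14, p=0.72:
E[X] = 10.0800

This is the expected (average) value of X.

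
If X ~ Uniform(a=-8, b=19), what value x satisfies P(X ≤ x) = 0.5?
5.5000

We have X ~ Uniform(a=-8, b=19).

We want to find x such that P(X ≤ x) = 0.5.

This is the 50th percentile, which means 50% of values fall below this point.

Using the inverse CDF (quantile function):
x = F⁻¹(0.5) = 5.5000

Verification: P(X ≤ 5.5000) = 0.5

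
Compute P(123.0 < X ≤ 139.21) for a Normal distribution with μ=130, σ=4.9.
0.893354

We have X ~ Normal(μ=130, σ=4.9).

To find P(123.0 < X ≤ 139.21), we use:
P(123.0 < X ≤ 139.21) = P(X ≤ 139.21) - P(X ≤ 123.0)
                 = F(139.21) - F(123.0)
                 = 0.969918 - 0.076564
                 = 0.893354

So there's approximately a 89.3% chance that X falls in this range.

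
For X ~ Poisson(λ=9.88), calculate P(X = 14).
0.049586

We have X ~ Poisson(λ=9.88).

For a Poisson distribution, the PMF gives us the probability of each outcome.

Using the PMF formula:
P(X = 14) = 0.049586

Rounded to 4 decimal places: 0.0496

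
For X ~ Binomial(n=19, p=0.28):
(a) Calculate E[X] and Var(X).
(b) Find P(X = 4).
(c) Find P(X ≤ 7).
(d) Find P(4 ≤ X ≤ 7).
(a) E[X] = 5.3200, Var(X) = 3.8304
(b) P(X = 4) = 0.172585
(c) P(X ≤ 7) = 0.866219
(d) P(4 ≤ X ≤ 7) = 0.688594

We have X ~ Binomial(n=19, p=0.28).

(a) Moments:
E[X] = 5.3200
Var(X) = 3.8304
σ = √Var(X) = 1.9571

(b) Point probability using PMF:
P(X = 4) = 0.172585

(c) Cumulative probability using CDF:
P(X ≤ 7) = F(7) = 0.866219

(d) Range probability:
P(4 ≤ X ≤ 7) = P(X ≤ 7) - P(X ≤ 3)
                   = F(7) - F(3)
                   = 0.866219 - 0.177625
                   = 0.688594

This means approximately 68.9% of outcomes fall in the interval [4, 7].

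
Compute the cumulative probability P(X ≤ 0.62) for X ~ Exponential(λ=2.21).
0.745944

We have X ~ Exponential(λ=2.21).

The CDF gives us P(X ≤ k).

Using the CDF:
P(X ≤ 0.62) = 0.745944

This means there's approximately a 74.6% chance that X is at most 0.62.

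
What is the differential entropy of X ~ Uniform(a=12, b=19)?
1.9459 nats

We have X ~ Uniform(a=12, b=19).

The differential entropy measures the uncertainty or information content of the distribution.

For a Uniform distribution with a=12, b=19:
h(X) = 1.9459 nats

(In bits, this would be 2.8074 bits.)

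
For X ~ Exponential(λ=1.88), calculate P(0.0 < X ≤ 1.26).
0.906407

We have X ~ Exponential(λ=1.88).

To find P(0.0 < X ≤ 1.26), we use:
P(0.0 < X ≤ 1.26) = P(X ≤ 1.26) - P(X ≤ 0.0)
                 = F(1.26) - F(0.0)
                 = 0.906407 - 0.000000
                 = 0.906407

So there's approximately a 90.6% chance that X falls in this range.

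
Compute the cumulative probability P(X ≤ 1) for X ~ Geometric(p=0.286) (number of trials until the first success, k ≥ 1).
0.286000

We have X ~ Geometric(p=0.286) (number of trials until the first success, k ≥ 1).

The CDF gives us P(X ≤ k).

Using the CDF:
P(X ≤ 1) = 0.286000

This means there's approximately a 28.6% chance that X is at most 1.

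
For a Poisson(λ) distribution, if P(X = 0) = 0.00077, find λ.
λ = 7.1691

For a Poisson(λ) distribution, the PMF at 0 is:
P(X = 0) = λ^0 e^(-λ) / 0! = e^(-λ)

Given P(X = 0) = 0.00077:
e^(-λ) = 0.00077
-λ = ln(0.00077)
λ = -ln(0.00077) = 7.1691

Verification: e^(-7.1691) = 0.00077 ✓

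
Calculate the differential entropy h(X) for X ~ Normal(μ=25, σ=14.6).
4.1000 nats

We have X ~ Normal(μ=25, σ=14.6).

The differential entropy measures the uncertainty or information content of the distribution.

For a Normal distribution with μ=25, σ=14.6:
h(X) = 4.1000 nats

(In bits, this would be 5.9150 bits.)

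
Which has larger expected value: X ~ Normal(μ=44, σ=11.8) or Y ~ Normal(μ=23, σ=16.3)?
X has larger mean (44.0000 > 23.0000)

Compute the expected value for each distribution:

X ~ Normal(μ=44, σ=11.8):
E[X] = 44.0000

Y ~ Normal(μ=23, σ=16.3):
E[Y] = 23.0000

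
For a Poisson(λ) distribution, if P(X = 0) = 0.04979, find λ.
λ = 2.9999

For a Poisson(λ) distribution, the PMF at 0 is:
P(X = 0) = λ^0 e^(-λ) / 0! = e^(-λ)

Given P(X = 0) = 0.04979:
e^(-λ) = 0.04979
-λ = ln(0.04979)
λ = -ln(0.04979) = 2.9999

Verification: e^(-2.9999) = 0.04979 ✓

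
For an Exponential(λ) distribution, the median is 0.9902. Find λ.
λ = 0.7000

For X ~ Exponential(λ), the CDF is F(x) = 1 - e^(-λx).
The median m satisfies F(m) = 0.5:
1 - e^(-λm) = 0.5
e^(-λm) = 0.5
λm = ln(2)
m = ln(2) / λ

Given m = 0.9902:
λ = ln(2) / 0.9902 = 0.693147 / 0.9902 = 0.7000

Verification: ln(2) / 0.7000 = 0.9902 ✓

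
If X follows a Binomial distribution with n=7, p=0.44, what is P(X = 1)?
0.094990

We have X ~ Binomial(n=7, p=0.44).

For a Binomial distribution, the PMF gives us the probability of each outcome.

Using the PMF formula:
P(X = 1) = 0.094990

Rounded to 4 decimal places: 0.0950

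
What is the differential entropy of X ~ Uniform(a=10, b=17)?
1.9459 nats

We have X ~ Uniform(a=10, b=17).

The differential entropy measures the uncertainty or information content of the distribution.

For a Uniform distribution with a=10, b=17:
h(X) = 1.9459 nats

(In bits, this would be 2.8074 bits.)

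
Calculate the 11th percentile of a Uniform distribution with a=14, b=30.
15.7600

We have X ~ Uniform(a=14, b=30).

We want to find x such that P(X ≤ x) = 0.11.

This is the 11th percentile, which means 11% of values fall below this point.

Using the inverse CDF (quantile function):
x = F⁻¹(0.11) = 15.7600

Verification: P(X ≤ 15.7600) = 0.11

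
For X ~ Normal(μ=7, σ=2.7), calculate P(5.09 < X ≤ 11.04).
0.693055

We have X ~ Normal(μ=7, σ=2.7).

To find P(5.09 < X ≤ 11.04), we use:
P(5.09 < X ≤ 11.04) = P(X ≤ 11.04) - P(X ≤ 5.09)
                 = F(11.04) - F(5.09)
                 = 0.932712 - 0.239657
                 = 0.693055

So there's approximately a 69.3% chance that X falls in this range.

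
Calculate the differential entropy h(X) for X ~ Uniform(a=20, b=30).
2.3026 nats

We have X ~ Uniform(a=20, b=30).

The differential entropy measures the uncertainty or information content of the distribution.

For a Uniform distribution with a=20, b=30:
h(X) = 2.3026 nats

(In bits, this would be 3.3219 bits.)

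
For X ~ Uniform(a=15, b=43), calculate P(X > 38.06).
0.176429

We have X ~ Uniform(a=15, b=43).

P(X > 38.06) = 1 - P(X ≤ 38.06)
                = 1 - F(38.06)
                = 1 - 0.823571
                = 0.176429

So there's approximately a 17.6% chance that X exceeds 38.06.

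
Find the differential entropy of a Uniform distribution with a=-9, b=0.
2.1972 nats

We have X ~ Uniform(a=-9, b=0).

The differential entropy measures the uncertainty or information content of the distribution.

For a Uniform distribution with a=-9, b=0:
h(X) = 2.1972 nats

(In bits, this would be 3.1699 bits.)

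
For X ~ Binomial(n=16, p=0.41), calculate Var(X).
3.8704

We have X ~ Binomial(n=16, p=0.41).

For a Binomial distribution with n=16, p=0.41:
Var(X) = 3.8704

The variance measures the spread of the distribution around the mean.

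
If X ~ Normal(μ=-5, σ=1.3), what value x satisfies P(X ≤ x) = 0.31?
-5.6446

We have X ~ Normal(μ=-5, σ=1.3).

We want to find x such that P(X ≤ x) = 0.31.

This is the 31st percentile, which means 31% of values fall below this point.

Using the inverse CDF (quantile function):
x = F⁻¹(0.31) = -5.6446

Verification: P(X ≤ -5.6446) = 0.31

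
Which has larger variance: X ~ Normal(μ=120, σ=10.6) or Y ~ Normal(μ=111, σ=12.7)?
Y has larger variance (161.2900 > 112.3600)

Compute the variance for each distribution:

X ~ Normal(μ=120, σ=10.6):
Var(X) = 112.3600

Y ~ Normal(μ=111, σ=12.7):
Var(Y) = 161.2900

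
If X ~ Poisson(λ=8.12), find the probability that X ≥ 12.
0.120781

We have X ~ Poisson(λ=8.12).

For discrete distributions, P(X ≥ 12) = 1 - P(X ≤ 11).

P(X ≤ 11) = 0.879219
P(X ≥ 12) = 1 - 0.879219 = 0.120781

So there's approximately a 12.1% chance that X is at least 12.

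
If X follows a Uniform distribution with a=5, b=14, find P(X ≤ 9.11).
0.456667

We have X ~ Uniform(a=5, b=14).

The CDF gives us P(X ≤ k).

Using the CDF:
P(X ≤ 9.11) = 0.456667

This means there's approximately a 45.7% chance that X is at most 9.11.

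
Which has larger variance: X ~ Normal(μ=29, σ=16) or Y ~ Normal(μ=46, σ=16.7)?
Y has larger variance (278.8900 > 256.0000)

Compute the variance for each distribution:

X ~ Normal(μ=29, σ=16):
Var(X) = 256.0000

Y ~ Normal(μ=46, σ=16.7):
Var(Y) = 278.8900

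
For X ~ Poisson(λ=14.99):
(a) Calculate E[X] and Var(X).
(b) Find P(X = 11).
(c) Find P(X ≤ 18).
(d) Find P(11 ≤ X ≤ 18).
(a) E[X] = 14.9900, Var(X) = 14.9900
(b) P(X = 11) = 0.066464
(c) P(X ≤ 18) = 0.820177
(d) P(11 ≤ X ≤ 18) = 0.701226

We have X ~ Poisson(λ=14.99).

(a) Moments:
E[X] = 14.9900
Var(X) = 14.9900
σ = √Var(X) = 3.8717

(b) Point probability using PMF:
P(X = 11) = 0.066464

(c) Cumulative probability using CDF:
P(X ≤ 18) = F(18) = 0.820177

(d) Range probability:
P(11 ≤ X ≤ 18) = P(X ≤ 18) - P(X ≤ 10)
                   = F(18) - F(10)
                   = 0.820177 - 0.118951
                   = 0.701226

This means approximately 70.1% of outcomes fall in the interval [11, 18].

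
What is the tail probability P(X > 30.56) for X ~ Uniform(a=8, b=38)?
0.248000

We have X ~ Uniform(a=8, b=38).

P(X > 30.56) = 1 - P(X ≤ 30.56)
                = 1 - F(30.56)
                = 1 - 0.752000
                = 0.248000

So there's approximately a 24.8% chance that X exceeds 30.56.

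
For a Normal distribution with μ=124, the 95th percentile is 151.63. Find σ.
σ = 16.7978

For X ~ Normal(μ, σ), the p-th percentile satisfies x = μ + z_p × σ,
where z_p = Φ⁻¹(p) is the standard normal quantile.

Step 1: z_{0.95} = Φ⁻¹(0.95) = 1.6449

Step 2: Solve for σ:
151.63 = 124 + 1.6449 × σ
σ = (151.63 - 124) / 1.6449
σ = 27.63 / 1.6449
σ = 16.7978

Verification: μ + z × σ = 124 + 1.6449 × 16.7978 = 151.63 ✓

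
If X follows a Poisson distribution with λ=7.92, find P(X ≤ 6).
0.323243

We have X ~ Poisson(λ=7.92).

The CDF gives us P(X ≤ k).

Using the CDF:
P(X ≤ 6) = 0.323243

This means there's approximately a 32.3% chance that X is at most 6.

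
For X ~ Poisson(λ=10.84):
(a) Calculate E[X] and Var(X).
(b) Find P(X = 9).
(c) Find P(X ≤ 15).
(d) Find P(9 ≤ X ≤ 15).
(a) E[X] = 10.8400, Var(X) = 10.8400
(b) P(X = 9) = 0.111622
(c) P(X ≤ 15) = 0.915684
(d) P(9 ≤ X ≤ 15) = 0.669182

We have X ~ Poisson(λ=10.84).

(a) Moments:
E[X] = 10.8400
Var(X) = 10.8400
σ = √Var(X) = 3.2924

(b) Point probability using PMF:
P(X = 9) = 0.111622

(c) Cumulative probability using CDF:
P(X ≤ 15) = F(15) = 0.915684

(d) Range probability:
P(9 ≤ X ≤ 15) = P(X ≤ 15) - P(X ≤ 8)
                   = F(15) - F(8)
                   = 0.915684 - 0.246502
                   = 0.669182

This means approximately 66.9% of outcomes fall in the interval [9, 15].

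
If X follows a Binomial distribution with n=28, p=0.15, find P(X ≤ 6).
0.884764

We have X ~ Binomial(n=28, p=0.15).

The CDF gives us P(X ≤ k).

Using the CDF:
P(X ≤ 6) = 0.884764

This means there's approximately a 88.5% chance that X is at most 6.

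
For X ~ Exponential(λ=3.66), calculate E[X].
0.2732

We have X ~ Exponential(λ=3.66).

For an Exponential distribution with λ=3.66:
E[X] = 0.2732

This is the expected (average) value of X.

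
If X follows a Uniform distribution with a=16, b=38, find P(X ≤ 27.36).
0.516364

We have X ~ Uniform(a=16, b=38).

The CDF gives us P(X ≤ k).

Using the CDF:
P(X ≤ 27.36) = 0.516364

This means there's approximately a 51.6% chance that X is at most 27.36.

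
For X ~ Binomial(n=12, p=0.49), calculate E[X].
5.8800

We have X ~ Binomial(n=12, p=0.49).

For a Binomial distribution with n=12, p=0.49:
E[X] = 5.8800

This is the expected (average) value of X.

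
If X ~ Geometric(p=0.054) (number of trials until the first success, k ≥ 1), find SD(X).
18.0116

We have X ~ Geometric(p=0.054) (number of trials until the first success, k ≥ 1).

For a Geometric distribution with p=0.054 (number of trials until the first success, k ≥ 1):
σ = √Var(X) = 18.0116

The standard deviation is the square root of the variance.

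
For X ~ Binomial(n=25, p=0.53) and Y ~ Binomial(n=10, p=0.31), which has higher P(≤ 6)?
Y has higher probability (P(Y ≤ 6) = 0.9871 > P(X ≤ 6) = 0.0031)

Compute P(≤ 6) for each distribution:

X ~ Binomial(n=25, p=0.53):
P(X ≤ 6) = 0.0031

Y ~ Binomial(n=10, p=0.31):
P(Y ≤ 6) = 0.9871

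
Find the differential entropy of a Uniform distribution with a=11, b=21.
2.3026 nats

We have X ~ Uniform(a=11, b=21).

The differential entropy measures the uncertainty or information content of the distribution.

For a Uniform distribution with a=11, b=21:
h(X) = 2.3026 nats

(In bits, this would be 3.3219 bits.)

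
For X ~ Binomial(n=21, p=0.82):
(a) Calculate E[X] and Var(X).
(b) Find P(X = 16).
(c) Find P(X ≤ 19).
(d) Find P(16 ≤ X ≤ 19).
(a) E[X] = 17.2200, Var(X) = 3.0996
(b) P(X = 16) = 0.160667
(c) P(X ≤ 19) = 0.913097
(d) P(16 ≤ X ≤ 19) = 0.750628

We have X ~ Binomial(n=21, p=0.82).

(a) Moments:
E[X] = 17.2200
Var(X) = 3.0996
σ = √Var(X) = 1.7606

(b) Point probability using PMF:
P(X = 16) = 0.160667

(c) Cumulative probability using CDF:
P(X ≤ 19) = F(19) = 0.913097

(d) Range probability:
P(16 ≤ X ≤ 19) = P(X ≤ 19) - P(X ≤ 15)
                   = F(19) - F(15)
                   = 0.913097 - 0.162469
                   = 0.750628

This means approximately 75.1% of outcomes fall in the interval [16, 19].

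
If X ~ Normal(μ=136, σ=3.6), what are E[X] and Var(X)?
E[X] = 136.0000, Var(X) = 12.9600

We have X ~ Normal(μ=136, σ=3.6).

For a Normal distribution with μ=136, σ=3.6:

Expected value:
E[X] = 136.0000

Variance:
Var(X) = 12.9600

Standard deviation:
σ = √Var(X) = 3.6000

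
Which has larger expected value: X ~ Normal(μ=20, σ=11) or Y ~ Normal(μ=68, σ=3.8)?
Y has larger mean (68.0000 > 20.0000)

Compute the expected value for each distribution:

X ~ Normal(μ=20, σ=11):
E[X] = 20.0000

Y ~ Normal(μ=68, σ=3.8):
E[Y] = 68.0000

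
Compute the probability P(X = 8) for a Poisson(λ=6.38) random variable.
0.115411

We have X ~ Poisson(λ=6.38).

For a Poisson distribution, the PMF gives us the probability of each outcome.

Using the PMF formula:
P(X = 8) = 0.115411

Rounded to 4 decimal places: 0.1154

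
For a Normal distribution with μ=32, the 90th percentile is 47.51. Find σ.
σ = 12.1025

For X ~ Normal(μ, σ), the p-th percentile satisfies x = μ + z_p × σ,
where z_p = Φ⁻¹(p) is the standard normal quantile.

Step 1: z_{0.9} = Φ⁻¹(0.9) = 1.2816

Step 2: Solve for σ:
47.51 = 32 + 1.2816 × σ
σ = (47.51 - 32) / 1.2816
σ = 15.51 / 1.2816
σ = 12.1025

Verification: μ + z × σ = 32 + 1.2816 × 12.1025 = 47.51 ✓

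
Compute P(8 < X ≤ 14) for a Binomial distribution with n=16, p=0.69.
0.890269

We have X ~ Binomial(n=16, p=0.69).

To find P(8 < X ≤ 14), we use:
P(8 < X ≤ 14) = P(X ≤ 14) - P(X ≤ 8)
                 = F(14) - F(8)
                 = 0.978384 - 0.088115
                 = 0.890269

So there's approximately a 89.0% chance that X falls in this range.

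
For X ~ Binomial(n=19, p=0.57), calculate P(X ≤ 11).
0.617556

We have X ~ Binomial(n=19, p=0.57).

The CDF gives us P(X ≤ k).

Using the CDF:
P(X ≤ 11) = 0.617556

This means there's approximately a 61.8% chance that X is at most 11.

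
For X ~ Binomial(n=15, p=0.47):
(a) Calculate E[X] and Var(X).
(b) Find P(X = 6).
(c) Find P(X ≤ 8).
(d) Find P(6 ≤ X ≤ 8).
(a) E[X] = 7.0500, Var(X) = 3.7365
(b) P(X = 6) = 0.178022
(c) P(X ≤ 8) = 0.773472
(d) P(6 ≤ X ≤ 8) = 0.560992

We have X ~ Binomial(n=15, p=0.47).

(a) Moments:
E[X] = 7.0500
Var(X) = 3.7365
σ = √Var(X) = 1.9330

(b) Point probability using PMF:
P(X = 6) = 0.178022

(c) Cumulative probability using CDF:
P(X ≤ 8) = F(8) = 0.773472

(d) Range probability:
P(6 ≤ X ≤ 8) = P(X ≤ 8) - P(X ≤ 5)
                   = F(8) - F(5)
                   = 0.773472 - 0.212480
                   = 0.560992

This means approximately 56.1% of outcomes fall in the interval [6, 8].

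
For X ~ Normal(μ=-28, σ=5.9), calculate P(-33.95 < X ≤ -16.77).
0.814892

We have X ~ Normal(μ=-28, σ=5.9).

To find P(-33.95 < X ≤ -16.77), we use:
P(-33.95 < X ≤ -16.77) = P(X ≤ -16.77) - P(X ≤ -33.95)
                 = F(-16.77) - F(-33.95)
                 = 0.971505 - 0.156613
                 = 0.814892

So there's approximately a 81.5% chance that X falls in this range.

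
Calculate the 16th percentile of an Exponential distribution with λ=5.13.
0.0340

We have X ~ Exponential(λ=5.13).

We want to find x such that P(X ≤ x) = 0.16.

This is the 16th percentile, which means 16% of values fall below this point.

Using the inverse CDF (quantile function):
x = F⁻¹(0.16) = 0.0340

Verification: P(X ≤ 0.0340) = 0.16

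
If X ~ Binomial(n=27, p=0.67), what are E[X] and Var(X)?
E[X] = 18.0900, Var(X) = 5.9697

We have X ~ Binomial(n=27, p=0.67).

For a Binomial distribution with n=27, p=0.67:

Expected value:
E[X] = 18.0900

Variance:
Var(X) = 5.9697

Standard deviation:
σ = √Var(X) = 2.4433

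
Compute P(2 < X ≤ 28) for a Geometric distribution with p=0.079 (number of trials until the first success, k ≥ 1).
0.748409

We have X ~ Geometric(p=0.079) (number of trials until the first success, k ≥ 1).

To find P(2 < X ≤ 28), we use:
P(2 < X ≤ 28) = P(X ≤ 28) - P(X ≤ 2)
                 = F(28) - F(2)
                 = 0.900168 - 0.151759
                 = 0.748409

So there's approximately a 74.8% chance that X falls in this range.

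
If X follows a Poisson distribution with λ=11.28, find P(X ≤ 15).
0.891696

We have X ~ Poisson(λ=11.28).

The CDF gives us P(X ≤ k).

Using the CDF:
P(X ≤ 15) = 0.891696

This means there's approximately a 89.2% chance that X is at most 15.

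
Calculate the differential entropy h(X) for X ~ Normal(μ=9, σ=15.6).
4.1662 nats

We have X ~ Normal(μ=9, σ=15.6).

The differential entropy measures the uncertainty or information content of the distribution.

For a Normal distribution with μ=9, σ=15.6:
h(X) = 4.1662 nats

(In bits, this would be 6.0106 bits.)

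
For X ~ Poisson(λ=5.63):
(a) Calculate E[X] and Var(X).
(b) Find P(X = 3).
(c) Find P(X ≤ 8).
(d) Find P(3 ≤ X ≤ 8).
(a) E[X] = 5.6300, Var(X) = 5.6300
(b) P(X = 3) = 0.106732
(c) P(X ≤ 8) = 0.882999
(d) P(3 ≤ X ≤ 8) = 0.802334

We have X ~ Poisson(λ=5.63).

(a) Moments:
E[X] = 5.6300
Var(X) = 5.6300
σ = √Var(X) = 2.3728

(b) Point probability using PMF:
P(X = 3) = 0.106732

(c) Cumulative probability using CDF:
P(X ≤ 8) = F(8) = 0.882999

(d) Range probability:
P(3 ≤ X ≤ 8) = P(X ≤ 8) - P(X ≤ 2)
                   = F(8) - F(2)
                   = 0.882999 - 0.080666
                   = 0.802334

This means approximately 80.2% of outcomes fall in the interval [3, 8].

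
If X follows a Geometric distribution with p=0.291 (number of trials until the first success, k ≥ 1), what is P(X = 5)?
0.073532

We have X ~ Geometric(p=0.291) (number of trials until the first success, k ≥ 1).

For a Geometric distribution, the PMF gives us the probability of each outcome.

Using the PMF formula:
P(X = 5) = 0.073532

Rounded to 4 decimal places: 0.0735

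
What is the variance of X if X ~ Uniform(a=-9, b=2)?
10.0833

We have X ~ Uniform(a=-9, b=2).

For a Uniform distribution with a=-9, b=2:
Var(X) = 10.0833

The variance measures the spread of the distribution around the mean.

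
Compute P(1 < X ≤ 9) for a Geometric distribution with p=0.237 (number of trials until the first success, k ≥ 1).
0.675356

We have X ~ Geometric(p=0.237) (number of trials until the first success, k ≥ 1).

To find P(1 < X ≤ 9), we use:
P(1 < X ≤ 9) = P(X ≤ 9) - P(X ≤ 1)
                 = F(9) - F(1)
                 = 0.912356 - 0.237000
                 = 0.675356

So there's approximately a 67.5% chance that X falls in this range.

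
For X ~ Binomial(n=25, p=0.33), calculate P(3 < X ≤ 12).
0.945467

We have X ~ Binomial(n=25, p=0.33).

To find P(3 < X ≤ 12), we use:
P(3 < X ≤ 12) = P(X ≤ 12) - P(X ≤ 3)
                 = F(12) - F(3)
                 = 0.961658 - 0.016191
                 = 0.945467

So there's approximately a 94.5% chance that X falls in this range.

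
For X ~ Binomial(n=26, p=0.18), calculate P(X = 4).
0.199359

We have X ~ Binomial(n=26, p=0.18).

For a Binomial distribution, the PMF gives us the probability of each outcome.

Using the PMF formula:
P(X = 4) = 0.199359

Rounded to 4 decimal places: 0.1994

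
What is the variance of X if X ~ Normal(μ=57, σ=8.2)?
67.2400

We have X ~ Normal(μ=57, σ=8.2).

For a Normal distribution with μ=57, σ=8.2:
Var(X) = 67.2400

The variance measures the spread of the distribution around the mean.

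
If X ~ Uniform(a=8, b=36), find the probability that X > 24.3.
0.417857

We have X ~ Uniform(a=8, b=36).

P(X > 24.3) = 1 - P(X ≤ 24.3)
                = 1 - F(24.3)
                = 1 - 0.582143
                = 0.417857

So there's approximately a 41.8% chance that X exceeds 24.3.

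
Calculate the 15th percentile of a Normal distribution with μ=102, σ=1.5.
100.4453

We have X ~ Normal(μ=102, σ=1.5).

We want to find x such that P(X ≤ x) = 0.15.

This is the 15th percentile, which means 15% of values fall below this point.

Using the inverse CDF (quantile function):
x = F⁻¹(0.15) = 100.4453

Verification: P(X ≤ 100.4453) = 0.15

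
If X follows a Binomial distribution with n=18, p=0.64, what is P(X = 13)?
0.156578

We have X ~ Binomial(n=18, p=0.64).

For a Binomial distribution, the PMF gives us the probability of each outcome.

Using the PMF formula:
P(X = 13) = 0.156578

Rounded to 4 decimal places: 0.1566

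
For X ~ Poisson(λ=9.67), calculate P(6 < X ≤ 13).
0.734958

We have X ~ Poisson(λ=9.67).

To find P(6 < X ≤ 13), we use:
P(6 < X ≤ 13) = P(X ≤ 13) - P(X ≤ 6)
                 = F(13) - F(6)
                 = 0.887318 - 0.152360
                 = 0.734958

So there's approximately a 73.5% chance that X falls in this range.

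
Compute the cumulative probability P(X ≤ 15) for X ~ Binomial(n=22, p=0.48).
0.983273

We have X ~ Binomial(n=22, p=0.48).

The CDF gives us P(X ≤ k).

Using the CDF:
P(X ≤ 15) = 0.983273

This means there's approximately a 98.3% chance that X is at most 15.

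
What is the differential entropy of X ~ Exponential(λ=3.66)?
-0.2975 nats

We have X ~ Exponential(λ=3.66).

The differential entropy measures the uncertainty or information content of the distribution.

For an Exponential distribution with λ=3.66:
h(X) = -0.2975 nats

(In bits, this would be -0.4291 bits.)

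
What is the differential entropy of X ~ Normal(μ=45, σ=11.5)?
3.8613 nats

We have X ~ Normal(μ=45, σ=11.5).

The differential entropy measures the uncertainty or information content of the distribution.

For a Normal distribution with μ=45, σ=11.5:
h(X) = 3.8613 nats

(In bits, this would be 5.5707 bits.)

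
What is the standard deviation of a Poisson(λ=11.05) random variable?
3.3242

We have X ~ Poisson(λ=11.05).

For a Poisson distribution with λ=11.05:
σ = √Var(X) = 3.3242

The standard deviation is the square root of the variance.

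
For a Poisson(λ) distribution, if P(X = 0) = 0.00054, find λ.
λ = 7.5239

For a Poisson(λ) distribution, the PMF at 0 is:
P(X = 0) = λ^0 e^(-λ) / 0! = e^(-λ)

Given P(X = 0) = 0.00054:
e^(-λ) = 0.00054
-λ = ln(0.00054)
λ = -ln(0.00054) = 7.5239

Verification: e^(-7.5239) = 0.00054 ✓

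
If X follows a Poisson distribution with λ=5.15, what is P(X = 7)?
0.110561

We have X ~ Poisson(λ=5.15).

For a Poisson distribution, the PMF gives us the probability of each outcome.

Using the PMF formula:
P(X = 7) = 0.110561

Rounded to 4 decimal places: 0.1106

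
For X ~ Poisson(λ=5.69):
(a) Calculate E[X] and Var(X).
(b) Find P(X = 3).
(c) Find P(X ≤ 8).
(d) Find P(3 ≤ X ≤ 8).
(a) E[X] = 5.6900, Var(X) = 5.6900
(b) P(X = 3) = 0.103765
(c) P(X ≤ 8) = 0.877541
(d) P(3 ≤ X ≤ 8) = 0.800223

We have X ~ Poisson(λ=5.69).

(a) Moments:
E[X] = 5.6900
Var(X) = 5.6900
σ = √Var(X) = 2.3854

(b) Point probability using PMF:
P(X = 3) = 0.103765

(c) Cumulative probability using CDF:
P(X ≤ 8) = F(8) = 0.877541

(d) Range probability:
P(3 ≤ X ≤ 8) = P(X ≤ 8) - P(X ≤ 2)
                   = F(8) - F(2)
                   = 0.877541 - 0.077318
                   = 0.800223

This means approximately 80.0% of outcomes fall in the interval [3, 8].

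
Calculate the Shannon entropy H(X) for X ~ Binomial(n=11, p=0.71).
1.8173 nats

We have X ~ Binomial(n=11, p=0.71).

The Shannon entropy measures the uncertainty or information content of the distribution.

For a Binomial distribution with n=11, p=0.71:
H(X) = 1.8173 nats

(In bits, this would be 2.6218 bits.)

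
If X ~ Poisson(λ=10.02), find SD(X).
3.1654

We have X ~ Poisson(λ=10.02).

For a Poisson distribution with λ=10.02:
σ = √Var(X) = 3.1654

The standard deviation is the square root of the variance.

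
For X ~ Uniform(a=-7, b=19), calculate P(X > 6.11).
0.495769

We have X ~ Uniform(a=-7, b=19).

P(X > 6.11) = 1 - P(X ≤ 6.11)
                = 1 - F(6.11)
                = 1 - 0.504231
                = 0.495769

So there's approximately a 49.6% chance that X exceeds 6.11.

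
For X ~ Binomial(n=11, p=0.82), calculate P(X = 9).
0.298698

We have X ~ Binomial(n=11, p=0.82).

For a Binomial distribution, the PMF gives us the probability of each outcome.

Using the PMF formula:
P(X = 9) = 0.298698

Rounded to 4 decimal places: 0.2987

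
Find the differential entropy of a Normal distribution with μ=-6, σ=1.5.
1.8244 nats

We have X ~ Normal(μ=-6, σ=1.5).

The differential entropy measures the uncertainty or information content of the distribution.

For a Normal distribution with μ=-6, σ=1.5:
h(X) = 1.8244 nats

(In bits, this would be 2.6321 bits.)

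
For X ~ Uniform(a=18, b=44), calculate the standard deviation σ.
7.5056

We have X ~ Uniform(a=18, b=44).

For a Uniform distribution with a=18, b=44:
σ = √Var(X) = 7.5056

The standard deviation is the square root of the variance.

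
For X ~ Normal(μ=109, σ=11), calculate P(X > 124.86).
0.074677

We have X ~ Normal(μ=109, σ=11).

P(X > 124.86) = 1 - P(X ≤ 124.86)
                = 1 - F(124.86)
                = 1 - 0.925323
                = 0.074677

So there's approximately a 7.5% chance that X exceeds 124.86.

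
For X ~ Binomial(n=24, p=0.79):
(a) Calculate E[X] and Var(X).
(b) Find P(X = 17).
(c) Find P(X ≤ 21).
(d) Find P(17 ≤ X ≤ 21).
(a) E[X] = 18.9600, Var(X) = 3.9816
(b) P(X = 17) = 0.113345
(c) P(X ≤ 21) = 0.906132
(d) P(17 ≤ X ≤ 21) = 0.794167

We have X ~ Binomial(n=24, p=0.79).

(a) Moments:
E[X] = 18.9600
Var(X) = 3.9816
σ = √Var(X) = 1.9954

(b) Point probability using PMF:
P(X = 17) = 0.113345

(c) Cumulative probability using CDF:
P(X ≤ 21) = F(21) = 0.906132

(d) Range probability:
P(17 ≤ X ≤ 21) = P(X ≤ 21) - P(X ≤ 16)
                   = F(21) - F(16)
                   = 0.906132 - 0.111965
                   = 0.794167

This means approximately 79.4% of outcomes fall in the interval [17, 21].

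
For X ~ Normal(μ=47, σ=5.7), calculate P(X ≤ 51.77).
0.798659

We have X ~ Normal(μ=47, σ=5.7).

The CDF gives us P(X ≤ k).

Using the CDF:
P(X ≤ 51.77) = 0.798659

This means there's approximately a 79.9% chance that X is at most 51.77.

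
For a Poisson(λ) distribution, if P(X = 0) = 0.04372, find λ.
λ = 3.1299

For a Poisson(λ) distribution, the PMF at 0 is:
P(X = 0) = λ^0 e^(-λ) / 0! = e^(-λ)

Given P(X = 0) = 0.04372:
e^(-λ) = 0.04372
-λ = ln(0.04372)
λ = -ln(0.04372) = 3.1299

Verification: e^(-3.1299) = 0.04372 ✓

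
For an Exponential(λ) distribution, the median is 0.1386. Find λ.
λ = 5.0011

For X ~ Exponential(λ), the CDF is F(x) = 1 - e^(-λx).
The median m satisfies F(m) = 0.5:
1 - e^(-λm) = 0.5
e^(-λm) = 0.5
λm = ln(2)
m = ln(2) / λ

Given m = 0.1386:
λ = ln(2) / 0.1386 = 0.693147 / 0.1386 = 5.0011

Verification: ln(2) / 5.0011 = 0.1386 ✓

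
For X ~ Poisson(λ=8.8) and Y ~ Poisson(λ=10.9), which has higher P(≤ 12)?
X has higher probability (P(X ≤ 12) = 0.8898 > P(Y ≤ 12) = 0.6996)

Compute P(≤ 12) for each distribution:

X ~ Poisson(λ=8.8):
P(X ≤ 12) = 0.8898

Y ~ Poisson(λ=10.9):
P(Y ≤ 12) = 0.6996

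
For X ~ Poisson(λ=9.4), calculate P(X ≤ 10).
0.657644

We have X ~ Poisson(λ=9.4).

The CDF gives us P(X ≤ k).

Using the CDF:
P(X ≤ 10) = 0.657644

This means there's approximately a 65.8% chance that X is at most 10.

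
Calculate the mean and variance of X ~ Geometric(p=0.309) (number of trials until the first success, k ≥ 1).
E[X] = 3.2362, Var(X) = 7.2370

We have X ~ Geometric(p=0.309) (number of trials until the first success, k ≥ 1).

For a Geometric distribution with p=0.309 (number of trials until the first success, k ≥ 1):

Expected value:
E[X] = 3.2362

Variance:
Var(X) = 7.2370

Standard deviation:
σ = √Var(X) = 2.6902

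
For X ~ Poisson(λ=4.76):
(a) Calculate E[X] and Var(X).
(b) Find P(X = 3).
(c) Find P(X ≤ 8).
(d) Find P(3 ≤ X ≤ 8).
(a) E[X] = 4.7600, Var(X) = 4.7600
(b) P(X = 3) = 0.153967
(c) P(X ≤ 8) = 0.946453
(d) P(3 ≤ X ≤ 8) = 0.800077

We have X ~ Poisson(λ=4.76).

(a) Moments:
E[X] = 4.7600
Var(X) = 4.7600
σ = √Var(X) = 2.1817

(b) Point probability using PMF:
P(X = 3) = 0.153967

(c) Cumulative probability using CDF:
P(X ≤ 8) = F(8) = 0.946453

(d) Range probability:
P(3 ≤ X ≤ 8) = P(X ≤ 8) - P(X ≤ 2)
                   = F(8) - F(2)
                   = 0.946453 - 0.146376
                   = 0.800077

This means approximately 80.0% of outcomes fall in the interval [3, 8].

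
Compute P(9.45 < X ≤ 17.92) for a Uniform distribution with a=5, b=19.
0.605000

We have X ~ Uniform(a=5, b=19).

To find P(9.45 < X ≤ 17.92), we use:
P(9.45 < X ≤ 17.92) = P(X ≤ 17.92) - P(X ≤ 9.45)
                 = F(17.92) - F(9.45)
                 = 0.922857 - 0.317857
                 = 0.605000

So there's approximately a 60.5% chance that X falls in this range.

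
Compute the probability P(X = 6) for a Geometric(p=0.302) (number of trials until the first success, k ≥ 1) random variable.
0.050036

We have X ~ Geometric(p=0.302) (number of trials until the first success, k ≥ 1).

For a Geometric distribution, the PMF gives us the probability of each outcome.

Using the PMF formula:
P(X = 6) = 0.050036

Rounded to 4 decimal places: 0.0500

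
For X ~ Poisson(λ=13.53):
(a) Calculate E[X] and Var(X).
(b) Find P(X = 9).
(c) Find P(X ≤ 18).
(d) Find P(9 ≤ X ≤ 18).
(a) E[X] = 13.5300, Var(X) = 13.5300
(b) P(X = 9) = 0.055707
(c) P(X ≤ 18) = 0.906946
(d) P(9 ≤ X ≤ 18) = 0.829069

We have X ~ Poisson(λ=13.53).

(a) Moments:
E[X] = 13.5300
Var(X) = 13.5300
σ = √Var(X) = 3.6783

(b) Point probability using PMF:
P(X = 9) = 0.055707

(c) Cumulative probability using CDF:
P(X ≤ 18) = F(18) = 0.906946

(d) Range probability:
P(9 ≤ X ≤ 18) = P(X ≤ 18) - P(X ≤ 8)
                   = F(18) - F(8)
                   = 0.906946 - 0.077877
                   = 0.829069

This means approximately 82.9% of outcomes fall in the interval [9, 18].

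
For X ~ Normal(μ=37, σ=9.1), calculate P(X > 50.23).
0.072994

We have X ~ Normal(μ=37, σ=9.1).

P(X > 50.23) = 1 - P(X ≤ 50.23)
                = 1 - F(50.23)
                = 1 - 0.927006
                = 0.072994

So there's approximately a 7.3% chance that X exceeds 50.23.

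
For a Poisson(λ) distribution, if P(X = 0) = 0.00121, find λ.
λ = 6.7171

For a Poisson(λ) distribution, the PMF at 0 is:
P(X = 0) = λ^0 e^(-λ) / 0! = e^(-λ)

Given P(X = 0) = 0.00121:
e^(-λ) = 0.00121
-λ = ln(0.00121)
λ = -ln(0.00121) = 6.7171

Verification: e^(-6.7171) = 0.00121 ✓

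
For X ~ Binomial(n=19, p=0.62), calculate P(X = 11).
0.171000

We have X ~ Binomial(n=19, p=0.62).

For a Binomial distribution, the PMF gives us the probability of each outcome.

Using the PMF formula:
P(X = 11) = 0.171000

Rounded to 4 decimal places: 0.1710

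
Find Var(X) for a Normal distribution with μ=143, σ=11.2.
125.4400

We have X ~ Normal(μ=143, σ=11.2).

For a Normal distribution with μ=143, σ=11.2:
Var(X) = 125.4400

The variance measures the spread of the distribution around the mean.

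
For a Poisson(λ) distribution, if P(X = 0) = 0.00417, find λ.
λ = 5.4798

For a Poisson(λ) distribution, the PMF at 0 is:
P(X = 0) = λ^0 e^(-λ) / 0! = e^(-λ)

Given P(X = 0) = 0.00417:
e^(-λ) = 0.00417
-λ = ln(0.00417)
λ = -ln(0.00417) = 5.4798

Verification: e^(-5.4798) = 0.00417 ✓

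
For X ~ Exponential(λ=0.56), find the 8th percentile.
0.1489

We have X ~ Exponential(λ=0.56).

We want to find x such that P(X ≤ x) = 0.08.

This is the 8th percentile, which means 8% of values fall below this point.

Using the inverse CDF (quantile function):
x = F⁻¹(0.08) = 0.1489

Verification: P(X ≤ 0.1489) = 0.08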